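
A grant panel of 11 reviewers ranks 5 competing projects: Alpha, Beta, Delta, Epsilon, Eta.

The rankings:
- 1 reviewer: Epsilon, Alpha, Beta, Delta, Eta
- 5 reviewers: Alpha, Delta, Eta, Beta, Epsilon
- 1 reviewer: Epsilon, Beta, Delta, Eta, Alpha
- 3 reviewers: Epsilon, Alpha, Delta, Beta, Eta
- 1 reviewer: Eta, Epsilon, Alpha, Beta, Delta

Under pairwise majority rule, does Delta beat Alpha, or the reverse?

Alpha

Ballots ranking Delta above Alpha: 1.
Ballots ranking Alpha above Delta: 11 − 1 = 10.
Alpha wins the head-to-head 10–1.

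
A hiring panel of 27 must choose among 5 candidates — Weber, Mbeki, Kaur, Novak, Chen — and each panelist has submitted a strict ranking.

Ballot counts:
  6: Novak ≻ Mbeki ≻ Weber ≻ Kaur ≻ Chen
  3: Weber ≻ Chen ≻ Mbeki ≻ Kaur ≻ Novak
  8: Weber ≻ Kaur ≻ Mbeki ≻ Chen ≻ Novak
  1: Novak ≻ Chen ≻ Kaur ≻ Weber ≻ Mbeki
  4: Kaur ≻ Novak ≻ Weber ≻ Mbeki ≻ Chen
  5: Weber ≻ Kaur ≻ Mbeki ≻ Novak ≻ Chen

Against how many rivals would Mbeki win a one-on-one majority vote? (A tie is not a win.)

Mbeki against each rival (27 committee members):
Mbeki–Weber: Weber 21–6.
Mbeki–Kaur: Kaur 18–9.
Mbeki–Novak: Mbeki 16–11.
Mbeki vs Chen: Mbeki, 23–4.
Mbeki beats Novak, Chen; loses to Weber, Kaur — 2 pairwise wins.

2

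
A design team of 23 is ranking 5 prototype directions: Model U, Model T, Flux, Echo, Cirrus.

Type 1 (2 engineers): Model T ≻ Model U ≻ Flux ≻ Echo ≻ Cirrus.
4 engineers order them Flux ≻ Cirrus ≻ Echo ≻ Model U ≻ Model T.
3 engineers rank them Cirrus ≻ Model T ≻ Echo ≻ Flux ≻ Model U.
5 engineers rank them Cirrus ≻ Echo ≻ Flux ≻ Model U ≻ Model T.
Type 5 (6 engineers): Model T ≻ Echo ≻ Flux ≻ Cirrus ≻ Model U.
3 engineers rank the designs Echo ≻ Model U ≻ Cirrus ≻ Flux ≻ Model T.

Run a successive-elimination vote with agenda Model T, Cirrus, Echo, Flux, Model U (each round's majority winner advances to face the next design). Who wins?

Round 1: Model T vs Cirrus — 8–15, Cirrus advances.
Round 2: Cirrus vs Echo — 12–11, Cirrus advances.
Round 3: Cirrus vs Flux — 11–12, Flux advances.
Round 4: Flux vs Model U — 18–5, Flux advances.
The agenda winner is Flux.

Flux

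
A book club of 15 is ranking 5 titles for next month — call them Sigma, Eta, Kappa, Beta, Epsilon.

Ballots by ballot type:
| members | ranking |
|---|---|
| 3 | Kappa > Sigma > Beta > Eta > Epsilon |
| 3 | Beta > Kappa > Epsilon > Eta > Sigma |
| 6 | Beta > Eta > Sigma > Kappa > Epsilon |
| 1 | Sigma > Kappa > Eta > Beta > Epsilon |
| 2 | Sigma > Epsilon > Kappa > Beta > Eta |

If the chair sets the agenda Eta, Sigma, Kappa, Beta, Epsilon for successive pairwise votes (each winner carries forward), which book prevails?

Beta

Round 1: Eta vs Sigma — 9–6, Eta advances.
Round 2: Eta vs Kappa — 6–9, Kappa advances.
Round 3: Kappa vs Beta — 6–9, Beta advances.
Round 4: Beta vs Epsilon — 13–2, Beta advances.
The agenda winner is Beta.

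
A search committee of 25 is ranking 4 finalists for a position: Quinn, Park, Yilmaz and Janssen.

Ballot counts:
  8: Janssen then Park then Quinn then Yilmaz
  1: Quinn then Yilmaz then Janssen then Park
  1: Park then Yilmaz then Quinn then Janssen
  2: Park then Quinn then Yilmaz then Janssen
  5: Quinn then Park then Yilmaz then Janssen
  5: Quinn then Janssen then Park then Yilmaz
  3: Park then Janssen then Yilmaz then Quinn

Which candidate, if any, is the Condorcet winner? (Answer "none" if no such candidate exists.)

Check each pair by majority over 25 ballots:
Quinn vs Park: 11 to 14, Park.
Quinn vs Yilmaz: 21 to 4, Quinn.
Quinn vs Janssen: Quinn is ranked higher on 1+1+2+5+5 = 14 ballots, Janssen on 11. Quinn wins 14–11.
Park vs Yilmaz: 8+1+2+5+5+3 = 24 for Park, 1 for Yilmaz — Park by 24–1.
Park vs Janssen: Park is ranked higher on 1+2+5+3 = 11 ballots, Janssen on 14. Janssen wins 14–11.
Yilmaz vs Janssen: Yilmaz is ranked higher on 1+1+2+5 = 9 ballots, Janssen on 16. Janssen wins 16–9.
Every candidate loses at least once (Quinn loses to Park; Park loses to Janssen; Yilmaz loses to Quinn; Janssen loses to Quinn). The majority relation contains the cycle Quinn beats Janssen beats Park beats Quinn, so there is no Condorcet winner.

none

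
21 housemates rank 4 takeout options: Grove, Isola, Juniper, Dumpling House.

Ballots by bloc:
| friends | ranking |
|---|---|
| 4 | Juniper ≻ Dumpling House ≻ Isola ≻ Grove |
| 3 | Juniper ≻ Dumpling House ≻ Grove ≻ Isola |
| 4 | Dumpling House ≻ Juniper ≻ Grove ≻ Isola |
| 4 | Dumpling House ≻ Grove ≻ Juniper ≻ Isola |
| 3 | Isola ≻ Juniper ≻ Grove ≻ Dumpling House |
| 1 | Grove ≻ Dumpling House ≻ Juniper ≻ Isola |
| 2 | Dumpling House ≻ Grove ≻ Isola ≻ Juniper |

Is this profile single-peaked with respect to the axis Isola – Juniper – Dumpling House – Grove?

Axis positions: Isola=1, Juniper=2, Dumpling House=3, Grove=4.
Bloc 1 (peak Juniper at position 2): ranking walks positions 2-3-1-4, expanding outward from the peak — single-peaked.
Bloc 2 (peak Juniper at position 2): ranking walks positions 2-3-4-1, expanding outward from the peak — single-peaked.
Bloc 3 (peak Dumpling House at position 3): ranking walks positions 3-2-4-1, expanding outward from the peak — single-peaked.
Bloc 4 (peak Dumpling House at position 3): ranking walks positions 3-4-2-1, expanding outward from the peak — single-peaked.
Bloc 5: ranking walks positions 1-2-4-3; Grove is ranked above Dumpling House even though Dumpling House lies between Grove and the peak Isola on the axis — preferences dip and rise again. Not single-peaked.
Bloc 6 (peak Grove at position 4): ranking walks positions 4-3-2-1, expanding outward from the peak — single-peaked.
Bloc 7: ranking walks positions 3-4-1-2; Isola is ranked above Juniper even though Juniper lies between Isola and the peak Dumpling House on the axis — preferences dip and rise again. Not single-peaked.
Bloc 5 violates single-peakedness, so the profile is not single-peaked on this axis.

no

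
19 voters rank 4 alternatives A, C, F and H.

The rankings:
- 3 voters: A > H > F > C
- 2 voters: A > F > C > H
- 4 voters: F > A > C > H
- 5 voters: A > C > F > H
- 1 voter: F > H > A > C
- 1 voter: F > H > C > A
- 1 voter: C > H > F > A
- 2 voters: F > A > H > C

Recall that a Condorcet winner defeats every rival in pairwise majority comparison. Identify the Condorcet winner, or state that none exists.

A

Check each pair by majority over 19 ballots:
A vs C: A, 17–2.
A vs F: A wins 10–9.
A vs H: A wins 16–3.
C vs F: F wins 13–6.
C vs H: C wins 12–7.
F vs H: F, 15–4.
Only A has no losses; A is the Condorcet winner.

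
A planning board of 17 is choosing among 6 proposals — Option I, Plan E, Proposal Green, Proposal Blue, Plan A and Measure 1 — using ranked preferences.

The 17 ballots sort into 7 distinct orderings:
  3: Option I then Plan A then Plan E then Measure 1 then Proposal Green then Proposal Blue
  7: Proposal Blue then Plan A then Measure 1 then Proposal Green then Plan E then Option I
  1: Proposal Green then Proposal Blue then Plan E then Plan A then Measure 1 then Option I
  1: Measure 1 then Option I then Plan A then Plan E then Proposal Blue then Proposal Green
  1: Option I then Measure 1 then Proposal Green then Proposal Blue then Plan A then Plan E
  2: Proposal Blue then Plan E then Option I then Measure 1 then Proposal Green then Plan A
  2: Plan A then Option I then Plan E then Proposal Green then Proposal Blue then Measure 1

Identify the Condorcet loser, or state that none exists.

Pairwise majorities:
Option I vs Plan E: Option I preferred on 3+1+1+2 = 7 ballots; Plan E wins 10–7.
Option I–Proposal Green: Option I 9–8.
Option I vs Proposal Blue: Proposal Blue wins 10–7.
Option I vs Plan A: 3+1+1+2 = 7 for Option I, 10 for Plan A — Plan A by 10–7.
Option I vs Measure 1: Option I preferred on 3+1+2+2 = 8 ballots; Measure 1 wins 9–8.
Plan E vs Proposal Green: Proposal Green wins 9–8.
Plan E vs Proposal Blue: Proposal Blue, 11–6.
Plan E vs Plan A: 1+2 = 3 for Plan E, 14 for Plan A — Plan A by 14–3.
Plan E vs Measure 1: 8 to 9, Measure 1.
Proposal Green–Proposal Blue: Proposal Blue 10–7.
Proposal Green vs Plan A: 1+1+2 = 4 for Proposal Green, 13 for Plan A — Plan A by 13–4.
Proposal Green vs Measure 1: Proposal Green is ranked higher on 1+2 = 3 ballots, Measure 1 on 14. Measure 1 wins 14–3.
Proposal Blue vs Plan A: Proposal Blue is ranked higher on 7+1+1+2 = 11 ballots, Plan A on 6. Proposal Blue wins 11–6.
Proposal Blue vs Measure 1: 12 to 5, Proposal Blue.
Plan A vs Measure 1: Plan A preferred on 3+7+1+2 = 13 ballots; Plan A wins 13–4.
Each option has at least one pairwise win (Option I beats Proposal Green; Plan E beats Option I; Proposal Green beats Plan E; Proposal Blue beats Option I; Plan A beats Option I; Measure 1 beats Option I) — no Condorcet loser.

none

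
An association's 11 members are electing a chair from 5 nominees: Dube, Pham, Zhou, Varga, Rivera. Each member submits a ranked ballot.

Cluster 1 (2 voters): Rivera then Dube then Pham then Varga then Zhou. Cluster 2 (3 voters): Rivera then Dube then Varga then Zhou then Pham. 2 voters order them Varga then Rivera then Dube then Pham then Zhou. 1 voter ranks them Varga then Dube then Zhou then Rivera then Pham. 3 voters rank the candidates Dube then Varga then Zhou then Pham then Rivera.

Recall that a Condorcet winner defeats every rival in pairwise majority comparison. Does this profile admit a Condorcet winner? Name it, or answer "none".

none

Check each pair by majority over 11 ballots:
Dube vs Pham: Dube preferred on 2+3+2+1+3 = 11 ballots; Dube wins 11–0.
Dube vs Zhou: 2+3+2+1+3 = 11 for Dube, 0 for Zhou — Dube by 11–0.
Dube vs Varga: 8 to 3, Dube.
Dube vs Rivera: Dube preferred on 1+3 = 4 ballots; Rivera wins 7–4.
Pham vs Zhou: Pham preferred on 2+2 = 4 ballots; Zhou wins 7–4.
Pham vs Varga: 2 for Pham, 9 for Varga — Varga by 9–2.
Pham vs Rivera: 3 for Pham, 8 for Rivera — Rivera by 8–3.
Zhou vs Varga: 0 for Zhou, 11 for Varga — Varga by 11–0.
Zhou vs Rivera: Zhou preferred on 1+3 = 4 ballots; Rivera wins 7–4.
Varga vs Rivera: Varga is ranked higher on 2+1+3 = 6 ballots, Rivera on 5. Varga wins 6–5.
Each candidate drops at least one matchup (Dube loses to Rivera; Pham loses to Dube; Zhou loses to Dube; Varga loses to Dube; Rivera loses to Varga); the cycle Dube beats Varga beats Rivera beats Dube rules out a Condorcet winner.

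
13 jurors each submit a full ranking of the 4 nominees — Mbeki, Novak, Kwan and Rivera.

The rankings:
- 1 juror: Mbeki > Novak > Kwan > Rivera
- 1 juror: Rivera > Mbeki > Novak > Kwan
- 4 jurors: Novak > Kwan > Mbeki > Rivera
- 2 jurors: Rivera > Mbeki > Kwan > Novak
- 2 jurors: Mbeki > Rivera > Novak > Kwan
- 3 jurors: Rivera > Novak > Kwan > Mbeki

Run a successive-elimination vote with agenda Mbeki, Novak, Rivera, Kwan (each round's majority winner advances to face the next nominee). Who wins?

Round 1: Mbeki vs Novak — 6–7, Novak advances.
Round 2: Novak vs Rivera — 5–8, Rivera advances.
Round 3: Rivera vs Kwan — 8–5, Rivera advances.
The agenda winner is Rivera.

Rivera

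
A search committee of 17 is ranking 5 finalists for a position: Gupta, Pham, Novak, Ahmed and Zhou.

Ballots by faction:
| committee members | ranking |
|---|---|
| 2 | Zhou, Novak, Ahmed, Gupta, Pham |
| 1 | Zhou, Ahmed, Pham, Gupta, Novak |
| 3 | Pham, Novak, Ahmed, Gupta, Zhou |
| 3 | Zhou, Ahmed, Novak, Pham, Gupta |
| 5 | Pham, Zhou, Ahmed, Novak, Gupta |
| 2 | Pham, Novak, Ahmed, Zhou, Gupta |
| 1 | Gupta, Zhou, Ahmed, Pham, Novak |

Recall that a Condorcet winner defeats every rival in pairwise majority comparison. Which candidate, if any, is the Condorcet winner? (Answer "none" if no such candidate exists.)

Head-to-head results (17 committee members):
Gupta vs Pham: Pham wins 14–3.
Gupta–Novak: Novak 15–2.
Gupta vs Ahmed: 1 for Gupta, 16 for Ahmed — Ahmed by 16–1.
Gupta–Zhou: Zhou 13–4.
Pham vs Novak: Pham wins 12–5.
Pham vs Ahmed: Pham is ranked higher on 3+5+2 = 10 ballots, Ahmed on 7. Pham wins 10–7.
Pham vs Zhou: 3+5+2 = 10 for Pham, 7 for Zhou — Pham by 10–7.
Novak vs Ahmed: Novak is ranked higher on 2+3+2 = 7 ballots, Ahmed on 10. Ahmed wins 10–7.
Novak vs Zhou: Novak is ranked higher on 3+2 = 5 ballots, Zhou on 12. Zhou wins 12–5.
Ahmed vs Zhou: Zhou wins 12–5.
Pham beats each of Gupta, Novak, Ahmed, Zhou — Pham is the Condorcet winner.

Pham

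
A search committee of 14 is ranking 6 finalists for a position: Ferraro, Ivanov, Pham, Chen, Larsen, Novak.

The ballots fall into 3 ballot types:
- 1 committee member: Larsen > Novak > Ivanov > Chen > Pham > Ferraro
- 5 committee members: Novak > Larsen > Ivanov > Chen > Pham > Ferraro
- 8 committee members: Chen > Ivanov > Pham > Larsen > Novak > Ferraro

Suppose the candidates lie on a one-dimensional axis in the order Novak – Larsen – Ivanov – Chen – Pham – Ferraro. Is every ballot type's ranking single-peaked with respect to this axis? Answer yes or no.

Axis positions: Novak=1, Larsen=2, Ivanov=3, Chen=4, Pham=5, Ferraro=6.
Ballot type 1 (peak Larsen at position 2): ranking walks positions 2-1-3-4-5-6, expanding outward from the peak — single-peaked.
Ballot type 2 (peak Novak at position 1): ranking walks positions 1-2-3-4-5-6, expanding outward from the peak — single-peaked.
Ballot type 3 (peak Chen at position 4): ranking walks positions 4-3-5-2-1-6, expanding outward from the peak — single-peaked.
Every ranking is single-peaked on this axis.

yes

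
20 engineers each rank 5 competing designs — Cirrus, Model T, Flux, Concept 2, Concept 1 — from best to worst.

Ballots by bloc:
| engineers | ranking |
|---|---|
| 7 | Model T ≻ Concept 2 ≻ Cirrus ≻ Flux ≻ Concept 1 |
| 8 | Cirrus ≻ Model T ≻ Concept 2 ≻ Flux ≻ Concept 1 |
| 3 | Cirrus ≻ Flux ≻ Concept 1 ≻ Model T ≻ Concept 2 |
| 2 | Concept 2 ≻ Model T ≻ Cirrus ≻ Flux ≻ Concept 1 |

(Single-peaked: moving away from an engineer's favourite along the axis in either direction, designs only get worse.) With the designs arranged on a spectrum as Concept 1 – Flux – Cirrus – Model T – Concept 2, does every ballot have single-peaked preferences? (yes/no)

yes

Axis positions: Concept 1=1, Flux=2, Cirrus=3, Model T=4, Concept 2=5.
Bloc 1 (peak Model T at position 4): ranking walks positions 4-5-3-2-1, expanding outward from the peak — single-peaked.
Bloc 2 (peak Cirrus at position 3): ranking walks positions 3-4-5-2-1, expanding outward from the peak — single-peaked.
Bloc 3 (peak Cirrus at position 3): ranking walks positions 3-2-1-4-5, expanding outward from the peak — single-peaked.
Bloc 4 (peak Concept 2 at position 5): ranking walks positions 5-4-3-2-1, expanding outward from the peak — single-peaked.
Every ranking is single-peaked on this axis.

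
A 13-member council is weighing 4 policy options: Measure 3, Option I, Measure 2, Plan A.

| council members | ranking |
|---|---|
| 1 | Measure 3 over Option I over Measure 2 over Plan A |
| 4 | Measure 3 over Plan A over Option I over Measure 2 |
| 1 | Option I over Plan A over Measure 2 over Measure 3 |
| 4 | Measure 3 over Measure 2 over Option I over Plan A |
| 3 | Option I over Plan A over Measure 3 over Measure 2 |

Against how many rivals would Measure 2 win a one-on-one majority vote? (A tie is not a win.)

0

Measure 2 against each rival (13 council members):
Measure 2 vs Measure 3: Measure 2 is ranked higher on 1 ballot, Measure 3 on 12. Measure 3 wins 12–1.
Measure 2 vs Option I: 4 to 9, Option I.
Measure 2 vs Plan A: Measure 2 preferred on 1+4 = 5 ballots; Plan A wins 8–5.
Measure 2 beats no one; loses to Measure 3, Option I, Plan A — 0 pairwise wins.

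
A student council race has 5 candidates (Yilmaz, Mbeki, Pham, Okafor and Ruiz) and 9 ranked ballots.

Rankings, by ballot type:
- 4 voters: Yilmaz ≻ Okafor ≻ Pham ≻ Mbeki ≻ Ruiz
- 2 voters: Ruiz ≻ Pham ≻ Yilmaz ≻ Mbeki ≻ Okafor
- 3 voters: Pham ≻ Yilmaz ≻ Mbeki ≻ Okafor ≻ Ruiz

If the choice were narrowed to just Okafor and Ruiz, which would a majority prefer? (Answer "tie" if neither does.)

Ballots ranking Okafor above Ruiz: 4 + 3 = 7.
Ballots ranking Ruiz above Okafor: 9 − 7 = 2.
Okafor wins the head-to-head 7–2.

Okafor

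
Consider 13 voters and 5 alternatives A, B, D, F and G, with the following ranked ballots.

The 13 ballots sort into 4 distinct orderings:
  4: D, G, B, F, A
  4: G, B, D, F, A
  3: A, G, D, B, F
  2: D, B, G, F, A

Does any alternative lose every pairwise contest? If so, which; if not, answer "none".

Pairwise majorities:
A vs B: B wins 10–3.
A vs D: 3 to 10, D.
A vs F: A is ranked higher on 3 ballots, F on 10. F wins 10–3.
A vs G: 3 to 10, G.
B vs D: D, 9–4.
B–F: B 13–0.
B vs G: B is ranked higher on 2 ballots, G on 11. G wins 11–2.
D vs F: D wins 13–0.
D vs G: D is ranked higher on 4+2 = 6 ballots, G on 7. G wins 7–6.
F–G: G 13–0.
A loses to every other alternative — it is the Condorcet loser.

A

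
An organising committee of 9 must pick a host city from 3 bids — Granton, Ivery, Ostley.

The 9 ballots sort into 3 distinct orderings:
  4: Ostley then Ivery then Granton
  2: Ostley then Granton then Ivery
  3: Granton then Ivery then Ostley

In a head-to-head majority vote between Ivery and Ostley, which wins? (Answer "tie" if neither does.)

Ostley

Ballots ranking Ivery above Ostley: 3.
Ballots ranking Ostley above Ivery: 9 − 3 = 6.
Ostley wins the head-to-head 6–3.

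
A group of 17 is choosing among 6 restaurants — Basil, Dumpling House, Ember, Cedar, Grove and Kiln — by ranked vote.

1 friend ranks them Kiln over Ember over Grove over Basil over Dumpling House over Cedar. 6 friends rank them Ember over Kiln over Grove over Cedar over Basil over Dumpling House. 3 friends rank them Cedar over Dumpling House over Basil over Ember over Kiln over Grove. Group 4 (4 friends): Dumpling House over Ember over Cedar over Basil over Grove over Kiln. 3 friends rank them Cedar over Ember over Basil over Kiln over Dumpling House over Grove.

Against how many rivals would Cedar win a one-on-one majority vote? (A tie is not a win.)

4

Cedar against each rival (17 friends):
Cedar vs Basil: 6+3+4+3 = 16 for Cedar, 1 for Basil — Cedar by 16–1.
Cedar vs Dumpling House: Cedar is ranked higher on 6+3+3 = 12 ballots, Dumpling House on 5. Cedar wins 12–5.
Cedar vs Ember: 3+3 = 6 for Cedar, 11 for Ember — Ember by 11–6.
Cedar vs Grove: 3+4+3 = 10 for Cedar, 7 for Grove — Cedar by 10–7.
Cedar vs Kiln: Cedar, 10–7.
Cedar beats Basil, Dumpling House, Grove, Kiln; loses to Ember — 4 pairwise wins.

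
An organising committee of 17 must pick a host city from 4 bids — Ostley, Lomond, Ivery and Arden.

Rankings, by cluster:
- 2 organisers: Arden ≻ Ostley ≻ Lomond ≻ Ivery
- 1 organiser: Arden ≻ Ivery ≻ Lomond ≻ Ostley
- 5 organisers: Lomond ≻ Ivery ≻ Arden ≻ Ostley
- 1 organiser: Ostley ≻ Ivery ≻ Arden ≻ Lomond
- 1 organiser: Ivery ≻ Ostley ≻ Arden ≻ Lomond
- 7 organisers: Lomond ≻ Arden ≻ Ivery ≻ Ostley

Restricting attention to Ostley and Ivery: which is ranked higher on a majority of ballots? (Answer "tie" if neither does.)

Ballots ranking Ostley above Ivery: 2 + 1 = 3.
Ballots ranking Ivery above Ostley: 17 − 3 = 14.
Ivery wins the head-to-head 14–3.

Ivery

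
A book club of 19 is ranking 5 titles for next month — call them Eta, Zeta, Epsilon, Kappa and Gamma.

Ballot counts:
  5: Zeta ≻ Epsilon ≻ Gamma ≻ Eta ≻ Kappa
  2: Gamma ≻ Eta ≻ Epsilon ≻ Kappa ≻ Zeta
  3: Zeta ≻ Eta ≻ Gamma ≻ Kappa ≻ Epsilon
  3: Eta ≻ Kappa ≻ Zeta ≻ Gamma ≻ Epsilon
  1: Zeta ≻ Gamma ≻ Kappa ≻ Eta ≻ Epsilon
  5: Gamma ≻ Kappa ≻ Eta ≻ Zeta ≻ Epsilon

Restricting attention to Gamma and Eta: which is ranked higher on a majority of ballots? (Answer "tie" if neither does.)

Gamma

Ballots ranking Gamma above Eta: 5 + 2 + 1 + 5 = 13.
Ballots ranking Eta above Gamma: 19 − 13 = 6.
Gamma wins the head-to-head 13–6.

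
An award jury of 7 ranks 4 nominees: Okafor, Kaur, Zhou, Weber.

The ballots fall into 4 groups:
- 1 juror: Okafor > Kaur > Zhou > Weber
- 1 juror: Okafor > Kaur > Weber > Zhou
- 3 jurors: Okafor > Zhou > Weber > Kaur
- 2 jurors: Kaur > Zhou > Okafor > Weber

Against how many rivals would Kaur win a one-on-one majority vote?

2

Kaur against each rival (7 jurors):
Kaur vs Okafor: Okafor wins 5–2.
Kaur vs Zhou: Kaur wins 4–3.
Kaur vs Weber: 4 to 3, Kaur.
Kaur beats Zhou, Weber; loses to Okafor — 2 pairwise wins.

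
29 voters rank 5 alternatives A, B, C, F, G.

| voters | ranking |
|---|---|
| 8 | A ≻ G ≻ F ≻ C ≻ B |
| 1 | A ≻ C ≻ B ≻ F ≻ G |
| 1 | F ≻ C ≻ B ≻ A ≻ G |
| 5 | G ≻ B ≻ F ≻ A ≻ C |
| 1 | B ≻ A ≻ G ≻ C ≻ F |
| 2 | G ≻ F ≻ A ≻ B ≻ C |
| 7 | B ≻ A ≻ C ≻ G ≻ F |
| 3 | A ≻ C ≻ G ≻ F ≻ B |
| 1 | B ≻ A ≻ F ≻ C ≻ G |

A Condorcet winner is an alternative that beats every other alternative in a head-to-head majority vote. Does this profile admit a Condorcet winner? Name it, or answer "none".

none

Head-to-head results (29 voters):
A–B: B 15–14.
A vs C: A wins 28–1.
A–F: A 21–8.
A vs G: A, 22–7.
B vs C: B wins 16–13.
B–F: B 15–14.
B–G: G 18–11.
C vs F: F, 17–12.
C vs G: G wins 16–13.
F vs G: G, 26–3.
Every alternative loses at least once (A loses to B; B loses to G; C loses to A; F loses to A; G loses to A). The majority relation contains the cycle A → G → B → A, so there is no Condorcet winner.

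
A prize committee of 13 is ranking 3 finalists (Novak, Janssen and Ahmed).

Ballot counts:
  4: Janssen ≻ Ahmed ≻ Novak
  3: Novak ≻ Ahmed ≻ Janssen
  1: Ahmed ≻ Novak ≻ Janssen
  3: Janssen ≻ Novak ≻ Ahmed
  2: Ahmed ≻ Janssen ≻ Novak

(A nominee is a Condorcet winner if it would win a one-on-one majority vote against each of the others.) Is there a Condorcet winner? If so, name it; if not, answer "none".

Janssen

Pairwise majorities:
Novak–Janssen: Janssen 9–4.
Novak–Ahmed: Ahmed 7–6.
Janssen–Ahmed: Janssen 7–6.
Janssen wins every pairwise contest, so Janssen is the Condorcet winner.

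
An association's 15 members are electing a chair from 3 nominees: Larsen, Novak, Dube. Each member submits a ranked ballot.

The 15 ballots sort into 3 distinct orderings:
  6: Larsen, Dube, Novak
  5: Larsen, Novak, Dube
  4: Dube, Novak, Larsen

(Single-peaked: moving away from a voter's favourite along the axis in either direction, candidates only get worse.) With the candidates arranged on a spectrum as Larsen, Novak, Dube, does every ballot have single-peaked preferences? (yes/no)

no

Axis positions: Larsen=1, Novak=2, Dube=3.
Ballot type 1: ranking walks positions 1-3-2; Dube is ranked above Novak even though Novak lies between Dube and the peak Larsen on the axis — preferences dip and rise again. Not single-peaked.
Ballot type 2 (peak Larsen at position 1): ranking walks positions 1-2-3, expanding outward from the peak — single-peaked.
Ballot type 3 (peak Dube at position 3): ranking walks positions 3-2-1, expanding outward from the peak — single-peaked.
Ballot type 1 violates single-peakedness, so the profile is not single-peaked on this axis.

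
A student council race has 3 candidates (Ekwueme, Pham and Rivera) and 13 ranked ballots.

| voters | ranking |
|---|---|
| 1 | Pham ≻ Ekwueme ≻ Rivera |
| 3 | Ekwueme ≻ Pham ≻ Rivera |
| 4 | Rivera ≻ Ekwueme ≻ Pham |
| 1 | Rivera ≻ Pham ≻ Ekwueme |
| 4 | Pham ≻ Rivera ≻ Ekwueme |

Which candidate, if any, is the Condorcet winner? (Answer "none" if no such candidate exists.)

none

Check each pair by majority over 13 ballots:
Ekwueme vs Pham: Ekwueme wins 7–6.
Ekwueme–Rivera: Rivera 9–4.
Pham vs Rivera: Pham wins 8–5.
Each candidate drops at least one matchup (Ekwueme loses to Rivera; Pham loses to Ekwueme; Rivera loses to Pham); the cycle Ekwueme > Pham > Rivera > Ekwueme rules out a Condorcet winner.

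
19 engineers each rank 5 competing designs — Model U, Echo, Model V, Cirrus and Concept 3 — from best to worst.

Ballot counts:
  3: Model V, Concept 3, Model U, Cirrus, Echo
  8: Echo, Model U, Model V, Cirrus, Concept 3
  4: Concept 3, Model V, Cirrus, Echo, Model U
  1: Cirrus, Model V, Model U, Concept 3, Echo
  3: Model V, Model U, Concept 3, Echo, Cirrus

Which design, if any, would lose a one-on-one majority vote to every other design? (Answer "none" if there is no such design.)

Cirrus

Pairwise majorities:
Model U–Echo: Echo 12–7.
Model U vs Model V: Model U is ranked higher on 8 ballots, Model V on 11. Model V wins 11–8.
Model U vs Cirrus: 14 to 5, Model U.
Model U vs Concept 3: Model U is ranked higher on 8+1+3 = 12 ballots, Concept 3 on 7. Model U wins 12–7.
Echo vs Model V: Echo is ranked higher on 8 ballots, Model V on 11. Model V wins 11–8.
Echo vs Cirrus: Echo is ranked higher on 8+3 = 11 ballots, Cirrus on 8. Echo wins 11–8.
Echo vs Concept 3: Echo is ranked higher on 8 ballots, Concept 3 on 11. Concept 3 wins 11–8.
Model V vs Cirrus: Model V, 18–1.
Model V vs Concept 3: Model V preferred on 3+8+1+3 = 15 ballots; Model V wins 15–4.
Cirrus vs Concept 3: 9 to 10, Concept 3.
Cirrus is beaten in every head-to-head and is the Condorcet loser.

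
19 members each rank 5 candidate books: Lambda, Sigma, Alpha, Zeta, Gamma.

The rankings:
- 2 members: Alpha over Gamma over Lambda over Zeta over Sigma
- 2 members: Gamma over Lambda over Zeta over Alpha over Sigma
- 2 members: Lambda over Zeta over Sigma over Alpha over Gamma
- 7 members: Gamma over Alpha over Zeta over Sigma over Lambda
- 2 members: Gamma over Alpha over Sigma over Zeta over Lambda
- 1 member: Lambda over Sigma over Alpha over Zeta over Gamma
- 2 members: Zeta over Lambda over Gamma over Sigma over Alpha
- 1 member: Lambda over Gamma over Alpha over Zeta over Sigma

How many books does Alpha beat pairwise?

Alpha against each rival (19 members):
Alpha vs Lambda: Alpha wins 11–8.
Alpha vs Sigma: Alpha, 14–5.
Alpha vs Zeta: Alpha wins 13–6.
Alpha–Gamma: Gamma 14–5.
Alpha beats Lambda, Sigma, Zeta; loses to Gamma — 3 pairwise wins.

3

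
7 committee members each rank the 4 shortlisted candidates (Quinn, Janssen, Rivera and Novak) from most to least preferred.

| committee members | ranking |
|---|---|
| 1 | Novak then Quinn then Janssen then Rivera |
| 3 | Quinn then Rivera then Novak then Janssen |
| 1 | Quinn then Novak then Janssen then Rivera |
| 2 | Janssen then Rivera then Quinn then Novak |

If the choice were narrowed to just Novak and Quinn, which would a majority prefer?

Quinn

Ballots ranking Novak above Quinn: 1.
Ballots ranking Quinn above Novak: 7 − 1 = 6.
Quinn wins the head-to-head 6–1.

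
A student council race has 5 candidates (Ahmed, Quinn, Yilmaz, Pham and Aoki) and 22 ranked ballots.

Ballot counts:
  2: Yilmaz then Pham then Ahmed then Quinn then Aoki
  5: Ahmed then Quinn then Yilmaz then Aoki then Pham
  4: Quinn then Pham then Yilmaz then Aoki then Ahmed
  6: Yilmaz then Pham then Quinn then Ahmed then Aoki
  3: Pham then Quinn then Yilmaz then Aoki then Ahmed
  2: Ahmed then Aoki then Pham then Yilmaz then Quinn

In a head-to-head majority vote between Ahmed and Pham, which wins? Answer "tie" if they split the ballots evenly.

Pham

Ballots ranking Ahmed above Pham: 5 + 2 = 7.
Ballots ranking Pham above Ahmed: 22 − 7 = 15.
Pham wins the head-to-head 15–7.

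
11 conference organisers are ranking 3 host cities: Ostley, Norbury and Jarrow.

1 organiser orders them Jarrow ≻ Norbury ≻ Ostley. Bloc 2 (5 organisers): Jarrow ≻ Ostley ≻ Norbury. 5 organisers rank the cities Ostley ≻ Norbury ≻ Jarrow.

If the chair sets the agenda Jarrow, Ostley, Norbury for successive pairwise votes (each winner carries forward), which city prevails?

Round 1: Jarrow vs Ostley — 6–5, Jarrow advances.
Round 2: Jarrow vs Norbury — 6–5, Jarrow advances.
The agenda winner is Jarrow.

Jarrow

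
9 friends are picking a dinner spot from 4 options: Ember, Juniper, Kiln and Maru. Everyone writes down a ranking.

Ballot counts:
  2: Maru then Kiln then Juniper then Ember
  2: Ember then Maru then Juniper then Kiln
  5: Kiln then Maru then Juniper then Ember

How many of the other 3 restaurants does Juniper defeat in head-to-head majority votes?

1

Juniper against each rival (9 friends):
Juniper vs Ember: 7 to 2, Juniper.
Juniper vs Kiln: Kiln wins 7–2.
Juniper vs Maru: Juniper preferred on 0 ballots; Maru wins 9–0.
Juniper beats Ember; loses to Kiln, Maru — 1 pairwise win.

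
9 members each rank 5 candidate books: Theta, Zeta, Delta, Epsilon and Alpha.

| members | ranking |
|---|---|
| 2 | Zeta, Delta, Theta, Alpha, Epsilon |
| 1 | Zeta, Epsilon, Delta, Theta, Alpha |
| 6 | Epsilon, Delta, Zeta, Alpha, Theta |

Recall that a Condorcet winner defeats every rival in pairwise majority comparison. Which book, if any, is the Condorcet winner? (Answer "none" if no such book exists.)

Epsilon

Head-to-head results (9 members):
Theta vs Zeta: Zeta, 9–0.
Theta vs Delta: Delta, 9–0.
Theta–Epsilon: Epsilon 7–2.
Theta–Alpha: Alpha 6–3.
Zeta vs Delta: Delta, 6–3.
Zeta–Epsilon: Epsilon 6–3.
Zeta vs Alpha: Zeta wins 9–0.
Delta vs Epsilon: Epsilon, 7–2.
Delta vs Alpha: Delta wins 9–0.
Epsilon vs Alpha: Epsilon, 7–2.
Epsilon beats each of Theta, Zeta, Delta, Alpha — Epsilon is the Condorcet winner.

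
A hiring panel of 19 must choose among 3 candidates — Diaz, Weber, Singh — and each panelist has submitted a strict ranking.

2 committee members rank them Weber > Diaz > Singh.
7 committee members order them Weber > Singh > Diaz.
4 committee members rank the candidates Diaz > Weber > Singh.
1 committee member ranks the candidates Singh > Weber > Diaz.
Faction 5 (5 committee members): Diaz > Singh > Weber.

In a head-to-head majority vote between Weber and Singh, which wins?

Weber

Ballots ranking Weber above Singh: 2 + 7 + 4 = 13.
Ballots ranking Singh above Weber: 19 − 13 = 6.
Weber wins the head-to-head 13–6.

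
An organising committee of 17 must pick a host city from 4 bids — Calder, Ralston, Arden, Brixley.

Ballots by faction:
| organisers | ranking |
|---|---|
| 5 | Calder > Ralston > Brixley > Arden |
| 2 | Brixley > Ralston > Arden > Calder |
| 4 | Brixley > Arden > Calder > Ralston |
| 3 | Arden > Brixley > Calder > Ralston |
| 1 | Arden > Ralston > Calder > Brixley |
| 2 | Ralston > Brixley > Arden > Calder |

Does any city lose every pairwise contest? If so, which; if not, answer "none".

Pairwise majorities:
Calder vs Ralston: Calder, 12–5.
Calder vs Arden: 5 to 12, Arden.
Calder vs Brixley: 6 to 11, Brixley.
Ralston–Arden: Ralston 9–8.
Ralston vs Brixley: 5+1+2 = 8 for Ralston, 9 for Brixley — Brixley by 9–8.
Arden vs Brixley: Brixley, 13–4.
Each city has at least one pairwise win (Calder beats Ralston; Ralston beats Arden; Arden beats Calder; Brixley beats Calder) — no Condorcet loser.

none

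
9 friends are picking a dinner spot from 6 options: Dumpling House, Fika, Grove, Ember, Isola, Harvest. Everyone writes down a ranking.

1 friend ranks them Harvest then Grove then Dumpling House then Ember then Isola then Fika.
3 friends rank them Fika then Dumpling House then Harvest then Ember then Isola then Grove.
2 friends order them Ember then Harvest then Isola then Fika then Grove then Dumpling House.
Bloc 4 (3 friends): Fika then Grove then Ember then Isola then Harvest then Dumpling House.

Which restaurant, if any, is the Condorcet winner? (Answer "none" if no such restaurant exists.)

Fika

Pairwise majorities:
Dumpling House–Fika: Fika 8–1.
Dumpling House–Grove: Grove 6–3.
Dumpling House vs Ember: Ember wins 5–4.
Dumpling House vs Isola: Isola wins 5–4.
Dumpling House vs Harvest: Harvest, 6–3.
Fika–Grove: Fika 8–1.
Fika vs Ember: Fika, 6–3.
Fika vs Isola: Fika, 6–3.
Fika vs Harvest: Fika wins 6–3.
Grove–Ember: Ember 5–4.
Grove–Isola: Isola 5–4.
Grove vs Harvest: Harvest wins 6–3.
Ember vs Isola: Ember, 9–0.
Ember vs Harvest: Ember wins 5–4.
Isola vs Harvest: Harvest, 6–3.
Fika wins every pairwise contest, so Fika is the Condorcet winner.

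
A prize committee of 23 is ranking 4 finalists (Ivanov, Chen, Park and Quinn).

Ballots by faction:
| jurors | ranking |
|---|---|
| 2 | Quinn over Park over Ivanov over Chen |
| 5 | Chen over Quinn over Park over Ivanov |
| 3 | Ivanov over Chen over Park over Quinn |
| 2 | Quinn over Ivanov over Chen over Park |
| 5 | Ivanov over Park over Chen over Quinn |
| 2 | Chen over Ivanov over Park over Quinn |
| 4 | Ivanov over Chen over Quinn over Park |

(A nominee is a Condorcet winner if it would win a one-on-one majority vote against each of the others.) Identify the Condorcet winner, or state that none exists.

Check each pair by majority over 23 ballots:
Ivanov–Chen: Ivanov 16–7.
Ivanov vs Park: 3+2+5+2+4 = 16 for Ivanov, 7 for Park — Ivanov by 16–7.
Ivanov vs Quinn: 14 to 9, Ivanov.
Chen vs Park: Chen, 16–7.
Chen vs Quinn: 5+3+5+2+4 = 19 for Chen, 4 for Quinn — Chen by 19–4.
Park vs Quinn: Park is ranked higher on 3+5+2 = 10 ballots, Quinn on 13. Quinn wins 13–10.
Ivanov wins every pairwise contest, so Ivanov is the Condorcet winner.

Ivanov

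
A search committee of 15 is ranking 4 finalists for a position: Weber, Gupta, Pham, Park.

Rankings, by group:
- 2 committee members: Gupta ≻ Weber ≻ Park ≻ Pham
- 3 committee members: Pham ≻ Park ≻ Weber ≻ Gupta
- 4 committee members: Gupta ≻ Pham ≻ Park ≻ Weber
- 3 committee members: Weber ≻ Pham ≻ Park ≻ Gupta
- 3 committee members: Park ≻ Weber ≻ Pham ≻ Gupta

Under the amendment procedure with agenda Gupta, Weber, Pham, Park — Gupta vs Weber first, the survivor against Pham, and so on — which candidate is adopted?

Round 1: Gupta vs Weber — 6–9, Weber advances.
Round 2: Weber vs Pham — 8–7, Weber advances.
Round 3: Weber vs Park — 5–10, Park advances.
Park survives the agenda.

Park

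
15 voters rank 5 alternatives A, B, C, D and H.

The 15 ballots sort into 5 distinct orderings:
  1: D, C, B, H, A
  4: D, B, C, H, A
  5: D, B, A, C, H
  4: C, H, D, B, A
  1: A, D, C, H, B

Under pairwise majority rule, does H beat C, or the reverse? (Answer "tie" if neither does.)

No ballot ranks H above C: 0.
Ballots ranking C above H: 15 − 0 = 15.
C wins the head-to-head 15–0.

C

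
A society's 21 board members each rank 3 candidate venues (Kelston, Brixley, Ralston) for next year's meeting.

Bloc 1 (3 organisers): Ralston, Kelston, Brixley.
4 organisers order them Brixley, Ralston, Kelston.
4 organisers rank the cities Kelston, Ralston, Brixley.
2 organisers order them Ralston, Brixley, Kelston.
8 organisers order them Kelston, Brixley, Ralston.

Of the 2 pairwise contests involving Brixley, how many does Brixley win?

1

Brixley against each rival (21 organisers):
Brixley vs Kelston: Brixley preferred on 4+2 = 6 ballots; Kelston wins 15–6.
Brixley vs Ralston: Brixley preferred on 4+8 = 12 ballots; Brixley wins 12–9.
Brixley beats Ralston; loses to Kelston — 1 pairwise win.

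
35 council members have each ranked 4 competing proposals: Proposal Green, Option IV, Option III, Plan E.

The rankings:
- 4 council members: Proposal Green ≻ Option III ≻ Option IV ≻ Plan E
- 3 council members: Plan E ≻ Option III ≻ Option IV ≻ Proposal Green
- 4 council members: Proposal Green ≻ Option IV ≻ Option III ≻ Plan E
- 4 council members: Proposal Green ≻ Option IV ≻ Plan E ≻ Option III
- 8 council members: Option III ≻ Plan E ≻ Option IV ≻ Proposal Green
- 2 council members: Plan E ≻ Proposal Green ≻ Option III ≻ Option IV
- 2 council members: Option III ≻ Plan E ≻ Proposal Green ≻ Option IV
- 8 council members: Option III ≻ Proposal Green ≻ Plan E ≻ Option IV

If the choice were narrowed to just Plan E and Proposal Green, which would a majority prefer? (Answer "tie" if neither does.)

Ballots ranking Plan E above Proposal Green: 3 + 8 + 2 + 2 = 15.
Ballots ranking Proposal Green above Plan E: 35 − 15 = 20.
Proposal Green wins the head-to-head 20–15.

Proposal Green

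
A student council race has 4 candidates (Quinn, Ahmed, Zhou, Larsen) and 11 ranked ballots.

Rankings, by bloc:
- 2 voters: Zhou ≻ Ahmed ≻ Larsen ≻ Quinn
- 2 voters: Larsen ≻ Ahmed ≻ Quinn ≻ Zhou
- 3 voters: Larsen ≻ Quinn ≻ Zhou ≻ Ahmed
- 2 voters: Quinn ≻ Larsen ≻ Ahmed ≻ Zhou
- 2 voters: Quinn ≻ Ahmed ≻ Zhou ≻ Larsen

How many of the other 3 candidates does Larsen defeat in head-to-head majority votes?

Larsen against each rival (11 voters):
Larsen–Quinn: Larsen 7–4.
Larsen vs Ahmed: 7 to 4, Larsen.
Larsen vs Zhou: 2+3+2 = 7 for Larsen, 4 for Zhou — Larsen by 7–4.
Larsen beats Quinn, Ahmed, Zhou — 3 pairwise wins.

3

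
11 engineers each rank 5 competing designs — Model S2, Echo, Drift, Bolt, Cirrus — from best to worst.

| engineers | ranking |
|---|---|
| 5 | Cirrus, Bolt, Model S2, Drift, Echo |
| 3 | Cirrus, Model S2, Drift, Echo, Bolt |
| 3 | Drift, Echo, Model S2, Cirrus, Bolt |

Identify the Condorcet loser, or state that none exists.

Pairwise majorities:
Model S2 vs Echo: 5+3 = 8 for Model S2, 3 for Echo — Model S2 by 8–3.
Model S2 vs Drift: 8 to 3, Model S2.
Model S2–Bolt: Model S2 6–5.
Model S2 vs Cirrus: Cirrus wins 8–3.
Echo vs Drift: Drift, 11–0.
Echo vs Bolt: Echo, 6–5.
Echo vs Cirrus: Cirrus, 8–3.
Drift vs Bolt: Drift, 6–5.
Drift–Cirrus: Cirrus 8–3.
Bolt vs Cirrus: Bolt is ranked higher on 0 ballots, Cirrus on 11. Cirrus wins 11–0.
Bolt is beaten in every head-to-head and is the Condorcet loser.

Bolt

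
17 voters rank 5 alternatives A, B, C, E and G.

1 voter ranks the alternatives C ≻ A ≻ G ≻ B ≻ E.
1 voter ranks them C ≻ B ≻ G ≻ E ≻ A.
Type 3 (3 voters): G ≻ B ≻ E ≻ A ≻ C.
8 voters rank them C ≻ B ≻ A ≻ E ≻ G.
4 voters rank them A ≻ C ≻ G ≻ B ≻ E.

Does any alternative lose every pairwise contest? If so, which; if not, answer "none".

Head-to-head results (17 voters):
A vs B: A is ranked higher on 1+4 = 5 ballots, B on 12. B wins 12–5.
A vs C: A is ranked higher on 3+4 = 7 ballots, C on 10. C wins 10–7.
A vs E: 1+8+4 = 13 for A, 4 for E — A by 13–4.
A vs G: A wins 13–4.
B vs C: C, 14–3.
B–E: B 17–0.
B vs G: B, 9–8.
C vs E: C wins 14–3.
C vs G: C, 14–3.
E vs G: 8 for E, 9 for G — G by 9–8.
E is beaten in every head-to-head and is the Condorcet loser.

E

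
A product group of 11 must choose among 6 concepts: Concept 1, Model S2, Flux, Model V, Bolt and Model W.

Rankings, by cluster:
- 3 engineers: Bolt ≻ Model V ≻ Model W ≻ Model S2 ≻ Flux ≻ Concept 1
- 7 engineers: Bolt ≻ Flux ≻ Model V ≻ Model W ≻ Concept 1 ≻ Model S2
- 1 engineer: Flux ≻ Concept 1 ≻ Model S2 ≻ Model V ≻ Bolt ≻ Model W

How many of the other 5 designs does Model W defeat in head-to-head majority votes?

Model W against each rival (11 engineers):
Model W vs Concept 1: Model W is ranked higher on 3+7 = 10 ballots, Concept 1 on 1. Model W wins 10–1.
Model W vs Model S2: 10 to 1, Model W.
Model W vs Flux: Model W preferred on 3 ballots; Flux wins 8–3.
Model W vs Model V: Model W preferred on 0 ballots; Model V wins 11–0.
Model W vs Bolt: 0 to 11, Bolt.
Model W beats Concept 1, Model S2; loses to Flux, Model V, Bolt — 2 pairwise wins.

2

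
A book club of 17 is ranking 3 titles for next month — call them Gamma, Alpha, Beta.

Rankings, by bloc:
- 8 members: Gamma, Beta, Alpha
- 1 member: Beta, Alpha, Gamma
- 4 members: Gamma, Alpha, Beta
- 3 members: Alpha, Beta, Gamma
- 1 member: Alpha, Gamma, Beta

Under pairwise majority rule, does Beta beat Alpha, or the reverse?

Beta

Ballots ranking Beta above Alpha: 8 + 1 = 9.
Ballots ranking Alpha above Beta: 17 − 9 = 8.
Beta wins the head-to-head 9–8.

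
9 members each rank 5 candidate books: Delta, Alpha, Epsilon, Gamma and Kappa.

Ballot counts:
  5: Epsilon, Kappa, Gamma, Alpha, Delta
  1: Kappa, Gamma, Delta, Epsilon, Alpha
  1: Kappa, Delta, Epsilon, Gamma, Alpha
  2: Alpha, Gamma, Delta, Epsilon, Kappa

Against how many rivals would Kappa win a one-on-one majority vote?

Kappa against each rival (9 members):
Kappa vs Delta: Kappa, 7–2.
Kappa vs Alpha: Kappa, 7–2.
Kappa vs Epsilon: Kappa preferred on 1+1 = 2 ballots; Epsilon wins 7–2.
Kappa vs Gamma: Kappa is ranked higher on 5+1+1 = 7 ballots, Gamma on 2. Kappa wins 7–2.
Kappa beats Delta, Alpha, Gamma; loses to Epsilon — 3 pairwise wins.

3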